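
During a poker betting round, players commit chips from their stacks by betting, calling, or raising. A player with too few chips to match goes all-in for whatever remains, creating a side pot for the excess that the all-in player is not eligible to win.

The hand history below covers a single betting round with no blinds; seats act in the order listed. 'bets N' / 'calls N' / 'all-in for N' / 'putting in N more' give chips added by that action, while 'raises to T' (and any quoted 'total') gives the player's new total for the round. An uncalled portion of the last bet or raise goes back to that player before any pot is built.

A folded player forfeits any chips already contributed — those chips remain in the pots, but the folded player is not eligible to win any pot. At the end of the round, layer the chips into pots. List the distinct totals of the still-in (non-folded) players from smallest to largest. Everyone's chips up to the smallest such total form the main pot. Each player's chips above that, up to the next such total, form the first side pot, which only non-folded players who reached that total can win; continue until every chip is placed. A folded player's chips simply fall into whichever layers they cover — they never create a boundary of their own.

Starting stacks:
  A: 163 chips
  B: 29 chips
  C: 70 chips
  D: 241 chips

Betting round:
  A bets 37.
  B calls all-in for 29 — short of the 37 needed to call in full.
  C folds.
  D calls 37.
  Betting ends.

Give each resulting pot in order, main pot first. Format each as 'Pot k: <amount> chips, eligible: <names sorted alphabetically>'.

Contributions: A=37, B=29, D=37
Folded: C
Pot levels (distinct totals of non-folded players): 29, 37
Layer 1-29: 29 each from A, B, D = 29*3 = 87 chips; eligible A, B, D
Layer 30-37: 8 each from A, D = 8*2 = 16 chips; eligible A, D

Pot 1: 87 chips, eligible: A, B, D
Pot 2: 16 chips, eligible: A, D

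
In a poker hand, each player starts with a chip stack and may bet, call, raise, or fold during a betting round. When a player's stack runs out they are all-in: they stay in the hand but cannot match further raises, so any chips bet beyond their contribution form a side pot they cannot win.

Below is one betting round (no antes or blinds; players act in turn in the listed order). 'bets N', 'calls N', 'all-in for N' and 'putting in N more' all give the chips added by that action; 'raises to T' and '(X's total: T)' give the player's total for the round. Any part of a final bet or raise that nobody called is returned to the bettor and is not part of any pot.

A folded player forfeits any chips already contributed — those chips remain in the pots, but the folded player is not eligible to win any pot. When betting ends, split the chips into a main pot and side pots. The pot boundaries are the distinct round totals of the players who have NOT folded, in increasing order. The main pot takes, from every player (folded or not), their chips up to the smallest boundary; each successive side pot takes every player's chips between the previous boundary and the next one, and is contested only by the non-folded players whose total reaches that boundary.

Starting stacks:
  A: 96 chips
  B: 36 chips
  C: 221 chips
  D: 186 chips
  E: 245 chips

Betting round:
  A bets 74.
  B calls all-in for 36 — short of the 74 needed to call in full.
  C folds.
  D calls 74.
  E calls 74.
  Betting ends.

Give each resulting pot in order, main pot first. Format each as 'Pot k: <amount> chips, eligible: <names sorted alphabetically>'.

Pot 1: 144 chips, eligible: A, B, D, E
Pot 2: 114 chips, eligible: A, D, E

Derivation:
Contributions: A=74, B=36, D=74, E=74
Folded: C
Pot levels (distinct totals of non-folded players): 36, 74
Layer 1-36: 36 each from A, B, D, E = 36*4 = 144 chips; eligible A, B, D, E
Layer 37-74: 38 each from A, D, E = 38*3 = 114 chips; eligible A, D, E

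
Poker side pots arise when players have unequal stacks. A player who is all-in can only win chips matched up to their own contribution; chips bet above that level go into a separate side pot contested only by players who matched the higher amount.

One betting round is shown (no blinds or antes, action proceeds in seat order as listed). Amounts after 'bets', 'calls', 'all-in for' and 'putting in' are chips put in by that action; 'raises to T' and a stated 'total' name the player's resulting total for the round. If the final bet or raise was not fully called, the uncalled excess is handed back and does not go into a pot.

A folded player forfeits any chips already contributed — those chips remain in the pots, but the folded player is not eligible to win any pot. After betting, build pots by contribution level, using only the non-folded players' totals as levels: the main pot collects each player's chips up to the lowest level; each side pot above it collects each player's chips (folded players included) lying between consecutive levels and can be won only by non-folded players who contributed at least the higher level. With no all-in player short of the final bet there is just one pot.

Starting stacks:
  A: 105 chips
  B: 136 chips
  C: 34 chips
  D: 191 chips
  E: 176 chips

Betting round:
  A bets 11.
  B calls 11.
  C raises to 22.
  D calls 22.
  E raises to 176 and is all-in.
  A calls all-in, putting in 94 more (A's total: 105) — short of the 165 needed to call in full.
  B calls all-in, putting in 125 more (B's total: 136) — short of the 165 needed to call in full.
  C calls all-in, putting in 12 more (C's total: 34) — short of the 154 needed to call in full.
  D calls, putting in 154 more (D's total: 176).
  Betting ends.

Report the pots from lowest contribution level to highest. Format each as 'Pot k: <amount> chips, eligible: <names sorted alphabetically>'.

Pot 1: 170 chips, eligible: A, B, C, D, E
Pot 2: 284 chips, eligible: A, B, D, E
Pot 3: 93 chips, eligible: B, D, E
Pot 4: 80 chips, eligible: D, E

Derivation:
Contributions: A=105, B=136, C=34, D=176, E=176
Pot levels (distinct totals of non-folded players): 34, 105, 136, 176
Layer 1-34: 34 each from A, B, C, D, E = 34*5 = 170 chips; eligible A, B, C, D, E
Layer 35-105: 71 each from A, B, D, E = 71*4 = 284 chips; eligible A, B, D, E
Layer 106-136: 31 each from B, D, E = 31*3 = 93 chips; eligible B, D, E
Layer 137-176: 40 each from D, E = 40*2 = 80 chips; eligible D, E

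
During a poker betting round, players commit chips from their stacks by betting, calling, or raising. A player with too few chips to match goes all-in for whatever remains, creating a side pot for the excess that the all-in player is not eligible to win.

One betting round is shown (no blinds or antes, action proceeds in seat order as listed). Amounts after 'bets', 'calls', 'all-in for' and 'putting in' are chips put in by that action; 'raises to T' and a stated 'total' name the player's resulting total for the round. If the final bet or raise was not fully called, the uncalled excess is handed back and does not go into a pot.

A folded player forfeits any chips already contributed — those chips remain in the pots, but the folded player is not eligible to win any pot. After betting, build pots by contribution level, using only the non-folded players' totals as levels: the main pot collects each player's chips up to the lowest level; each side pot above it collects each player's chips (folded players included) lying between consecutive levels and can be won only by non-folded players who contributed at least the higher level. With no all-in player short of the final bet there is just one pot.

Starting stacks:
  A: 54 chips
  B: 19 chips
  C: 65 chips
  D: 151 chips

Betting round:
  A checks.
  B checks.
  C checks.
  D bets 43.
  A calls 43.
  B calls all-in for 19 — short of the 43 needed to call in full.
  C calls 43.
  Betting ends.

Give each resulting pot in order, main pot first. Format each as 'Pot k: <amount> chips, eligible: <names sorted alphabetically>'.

Contributions: A=43, B=19, C=43, D=43
Pot levels (distinct totals of non-folded players): 19, 43
Layer 1-19: 19 each from A, B, C, D = 19*4 = 76 chips; eligible A, B, C, D
Layer 20-43: 24 each from A, C, D = 24*3 = 72 chips; eligible A, C, D

Pot 1: 76 chips, eligible: A, B, C, D
Pot 2: 72 chips, eligible: A, C, D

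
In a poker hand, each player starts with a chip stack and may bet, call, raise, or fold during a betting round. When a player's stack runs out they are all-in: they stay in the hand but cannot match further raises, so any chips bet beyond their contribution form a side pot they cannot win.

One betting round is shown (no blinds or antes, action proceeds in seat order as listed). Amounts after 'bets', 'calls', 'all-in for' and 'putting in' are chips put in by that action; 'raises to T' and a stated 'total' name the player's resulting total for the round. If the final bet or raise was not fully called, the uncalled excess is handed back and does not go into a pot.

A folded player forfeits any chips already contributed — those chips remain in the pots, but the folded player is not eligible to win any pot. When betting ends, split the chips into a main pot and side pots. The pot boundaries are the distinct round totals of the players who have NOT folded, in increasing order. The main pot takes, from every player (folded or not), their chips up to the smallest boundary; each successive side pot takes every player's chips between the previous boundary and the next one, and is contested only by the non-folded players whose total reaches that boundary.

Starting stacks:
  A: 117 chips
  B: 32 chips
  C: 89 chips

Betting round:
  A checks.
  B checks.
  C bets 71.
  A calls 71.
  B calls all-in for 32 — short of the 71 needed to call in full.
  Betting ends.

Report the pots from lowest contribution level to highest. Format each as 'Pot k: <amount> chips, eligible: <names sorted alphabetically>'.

Contributions: A=71, B=32, C=71
Pot levels (distinct totals of non-folded players): 32, 71
Layer 1-32: 32 each from A, B, C = 32*3 = 96 chips; eligible A, B, C
Layer 33-71: 39 each from A, C = 39*2 = 78 chips; eligible A, C

Pot 1: 96 chips, eligible: A, B, C
Pot 2: 78 chips, eligible: A, C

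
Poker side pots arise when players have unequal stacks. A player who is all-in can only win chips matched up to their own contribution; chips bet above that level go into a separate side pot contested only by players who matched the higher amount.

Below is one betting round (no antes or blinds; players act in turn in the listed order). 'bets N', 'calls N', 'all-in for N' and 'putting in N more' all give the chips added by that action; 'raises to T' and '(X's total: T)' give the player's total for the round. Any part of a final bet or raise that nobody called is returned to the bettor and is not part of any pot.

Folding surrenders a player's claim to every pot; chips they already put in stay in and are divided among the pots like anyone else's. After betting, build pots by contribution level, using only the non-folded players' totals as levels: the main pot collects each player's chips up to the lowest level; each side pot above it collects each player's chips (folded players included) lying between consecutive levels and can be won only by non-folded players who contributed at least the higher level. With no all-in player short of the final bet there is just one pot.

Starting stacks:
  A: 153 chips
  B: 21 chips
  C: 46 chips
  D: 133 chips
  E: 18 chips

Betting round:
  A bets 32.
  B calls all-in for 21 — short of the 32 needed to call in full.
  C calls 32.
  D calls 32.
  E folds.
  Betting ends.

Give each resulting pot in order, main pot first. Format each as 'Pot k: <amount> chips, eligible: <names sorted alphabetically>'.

Pot 1: 84 chips, eligible: A, B, C, D
Pot 2: 33 chips, eligible: A, C, D

Derivation:
Contributions: A=32, B=21, C=32, D=32
Folded: E
Pot levels (distinct totals of non-folded players): 21, 32
Layer 1-21: 21 each from A, B, C, D = 21*4 = 84 chips; eligible A, B, C, D
Layer 22-32: 11 each from A, C, D = 11*3 = 33 chips; eligible A, C, D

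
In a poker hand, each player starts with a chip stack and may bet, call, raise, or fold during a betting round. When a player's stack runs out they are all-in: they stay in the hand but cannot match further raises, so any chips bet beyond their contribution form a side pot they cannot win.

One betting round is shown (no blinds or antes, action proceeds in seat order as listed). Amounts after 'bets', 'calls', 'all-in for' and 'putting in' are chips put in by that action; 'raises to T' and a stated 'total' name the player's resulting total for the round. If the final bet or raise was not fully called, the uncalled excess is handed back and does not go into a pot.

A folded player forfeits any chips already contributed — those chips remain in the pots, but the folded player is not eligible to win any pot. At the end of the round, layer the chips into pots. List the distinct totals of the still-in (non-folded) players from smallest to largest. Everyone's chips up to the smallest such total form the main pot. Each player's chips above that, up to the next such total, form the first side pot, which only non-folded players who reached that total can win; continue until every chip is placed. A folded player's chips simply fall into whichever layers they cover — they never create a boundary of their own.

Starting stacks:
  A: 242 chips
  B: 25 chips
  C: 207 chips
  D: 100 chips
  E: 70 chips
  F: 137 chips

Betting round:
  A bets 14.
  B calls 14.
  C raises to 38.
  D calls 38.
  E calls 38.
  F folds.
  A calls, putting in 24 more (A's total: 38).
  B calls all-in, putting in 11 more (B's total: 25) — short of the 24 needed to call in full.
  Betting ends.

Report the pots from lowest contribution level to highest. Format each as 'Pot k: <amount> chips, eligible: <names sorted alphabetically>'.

Pot 1: 125 chips, eligible: A, B, C, D, E
Pot 2: 52 chips, eligible: A, C, D, E

Derivation:
Contributions: A=38, B=25, C=38, D=38, E=38
Folded: F
Pot levels (distinct totals of non-folded players): 25, 38
Layer 1-25: 25 each from A, B, C, D, E = 25*5 = 125 chips; eligible A, B, C, D, E
Layer 26-38: 13 each from A, C, D, E = 13*4 = 52 chips; eligible A, C, D, E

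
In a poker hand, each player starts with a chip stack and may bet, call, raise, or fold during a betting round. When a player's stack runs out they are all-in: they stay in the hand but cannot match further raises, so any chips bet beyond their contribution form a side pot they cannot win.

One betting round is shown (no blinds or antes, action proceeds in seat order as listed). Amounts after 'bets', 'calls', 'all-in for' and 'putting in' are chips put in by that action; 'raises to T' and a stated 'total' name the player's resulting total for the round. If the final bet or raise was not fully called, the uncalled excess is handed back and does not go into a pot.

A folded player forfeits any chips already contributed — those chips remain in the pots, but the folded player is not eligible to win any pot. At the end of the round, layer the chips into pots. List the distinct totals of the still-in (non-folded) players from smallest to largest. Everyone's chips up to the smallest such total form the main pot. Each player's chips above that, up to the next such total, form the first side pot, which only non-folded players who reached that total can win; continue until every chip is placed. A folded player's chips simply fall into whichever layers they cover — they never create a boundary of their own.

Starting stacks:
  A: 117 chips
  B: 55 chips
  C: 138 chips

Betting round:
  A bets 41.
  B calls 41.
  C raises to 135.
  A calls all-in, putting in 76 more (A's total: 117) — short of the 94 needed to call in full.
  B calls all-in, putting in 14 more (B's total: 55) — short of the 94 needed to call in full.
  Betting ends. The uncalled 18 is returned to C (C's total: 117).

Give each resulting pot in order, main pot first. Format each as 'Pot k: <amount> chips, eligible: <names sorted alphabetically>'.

Contributions (after 18 returned to C): A=117, B=55, C=117
Pot levels (distinct totals of non-folded players): 55, 117
Layer 1-55: 55 each from A, B, C = 55*3 = 165 chips; eligible A, B, C
Layer 56-117: 62 each from A, C = 62*2 = 124 chips; eligible A, C

Pot 1: 165 chips, eligible: A, B, C
Pot 2: 124 chips, eligible: A, C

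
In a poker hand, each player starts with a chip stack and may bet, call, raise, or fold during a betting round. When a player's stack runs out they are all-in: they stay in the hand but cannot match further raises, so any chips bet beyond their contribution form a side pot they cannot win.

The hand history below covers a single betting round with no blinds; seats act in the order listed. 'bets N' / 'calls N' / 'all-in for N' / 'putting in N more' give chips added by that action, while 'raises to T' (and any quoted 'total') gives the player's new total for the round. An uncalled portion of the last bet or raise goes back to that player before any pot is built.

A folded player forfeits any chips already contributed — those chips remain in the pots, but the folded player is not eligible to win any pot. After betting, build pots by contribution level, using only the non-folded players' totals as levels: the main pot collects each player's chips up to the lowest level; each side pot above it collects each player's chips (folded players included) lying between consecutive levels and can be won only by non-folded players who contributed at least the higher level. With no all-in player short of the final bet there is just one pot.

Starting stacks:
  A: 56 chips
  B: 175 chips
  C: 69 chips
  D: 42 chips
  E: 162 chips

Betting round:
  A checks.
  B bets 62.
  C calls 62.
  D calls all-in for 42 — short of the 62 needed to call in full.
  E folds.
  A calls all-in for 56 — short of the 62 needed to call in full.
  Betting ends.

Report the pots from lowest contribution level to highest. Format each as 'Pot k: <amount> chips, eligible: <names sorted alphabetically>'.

Pot 1: 168 chips, eligible: A, B, C, D
Pot 2: 42 chips, eligible: A, B, C
Pot 3: 12 chips, eligible: B, C

Derivation:
Contributions: A=56, B=62, C=62, D=42
Folded: E
Pot levels (distinct totals of non-folded players): 42, 56, 62
Layer 1-42: 42 each from A, B, C, D = 42*4 = 168 chips; eligible A, B, C, D
Layer 43-56: 14 each from A, B, C = 14*3 = 42 chips; eligible A, B, C
Layer 57-62: 6 each from B, C = 6*2 = 12 chips; eligible B, C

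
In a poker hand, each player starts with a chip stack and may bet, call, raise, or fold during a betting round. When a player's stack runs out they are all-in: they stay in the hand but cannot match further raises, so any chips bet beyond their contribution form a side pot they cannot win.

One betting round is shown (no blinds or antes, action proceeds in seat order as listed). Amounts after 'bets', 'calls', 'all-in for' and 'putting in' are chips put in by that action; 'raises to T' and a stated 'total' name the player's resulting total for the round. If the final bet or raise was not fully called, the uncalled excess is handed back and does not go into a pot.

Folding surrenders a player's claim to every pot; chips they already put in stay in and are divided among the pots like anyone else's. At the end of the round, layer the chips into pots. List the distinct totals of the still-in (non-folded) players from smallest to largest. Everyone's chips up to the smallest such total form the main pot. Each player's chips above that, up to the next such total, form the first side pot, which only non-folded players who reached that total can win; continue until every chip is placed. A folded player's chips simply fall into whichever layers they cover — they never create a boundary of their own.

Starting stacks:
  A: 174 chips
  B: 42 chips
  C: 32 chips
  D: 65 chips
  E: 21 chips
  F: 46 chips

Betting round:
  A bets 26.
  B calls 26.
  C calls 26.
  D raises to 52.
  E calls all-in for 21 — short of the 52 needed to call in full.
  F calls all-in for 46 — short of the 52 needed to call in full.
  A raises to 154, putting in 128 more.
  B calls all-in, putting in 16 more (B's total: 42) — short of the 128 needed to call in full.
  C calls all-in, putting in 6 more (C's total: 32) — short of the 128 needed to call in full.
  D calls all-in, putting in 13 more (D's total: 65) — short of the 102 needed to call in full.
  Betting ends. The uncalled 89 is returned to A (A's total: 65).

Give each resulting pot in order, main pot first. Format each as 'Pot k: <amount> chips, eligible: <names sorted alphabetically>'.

Pot 1: 126 chips, eligible: A, B, C, D, E, F
Pot 2: 55 chips, eligible: A, B, C, D, F
Pot 3: 40 chips, eligible: A, B, D, F
Pot 4: 12 chips, eligible: A, D, F
Pot 5: 38 chips, eligible: A, D

Derivation:
Contributions (after 89 returned to A): A=65, B=42, C=32, D=65, E=21, F=46
Pot levels (distinct totals of non-folded players): 21, 32, 42, 46, 65
Layer 1-21: 21 each from A, B, C, D, E, F = 21*6 = 126 chips; eligible A, B, C, D, E, F
Layer 22-32: 11 each from A, B, C, D, F = 11*5 = 55 chips; eligible A, B, C, D, F
Layer 33-42: 10 each from A, B, D, F = 10*4 = 40 chips; eligible A, B, D, F
Layer 43-46: 4 each from A, D, F = 4*3 = 12 chips; eligible A, D, F
Layer 47-65: 19 each from A, D = 19*2 = 38 chips; eligible A, D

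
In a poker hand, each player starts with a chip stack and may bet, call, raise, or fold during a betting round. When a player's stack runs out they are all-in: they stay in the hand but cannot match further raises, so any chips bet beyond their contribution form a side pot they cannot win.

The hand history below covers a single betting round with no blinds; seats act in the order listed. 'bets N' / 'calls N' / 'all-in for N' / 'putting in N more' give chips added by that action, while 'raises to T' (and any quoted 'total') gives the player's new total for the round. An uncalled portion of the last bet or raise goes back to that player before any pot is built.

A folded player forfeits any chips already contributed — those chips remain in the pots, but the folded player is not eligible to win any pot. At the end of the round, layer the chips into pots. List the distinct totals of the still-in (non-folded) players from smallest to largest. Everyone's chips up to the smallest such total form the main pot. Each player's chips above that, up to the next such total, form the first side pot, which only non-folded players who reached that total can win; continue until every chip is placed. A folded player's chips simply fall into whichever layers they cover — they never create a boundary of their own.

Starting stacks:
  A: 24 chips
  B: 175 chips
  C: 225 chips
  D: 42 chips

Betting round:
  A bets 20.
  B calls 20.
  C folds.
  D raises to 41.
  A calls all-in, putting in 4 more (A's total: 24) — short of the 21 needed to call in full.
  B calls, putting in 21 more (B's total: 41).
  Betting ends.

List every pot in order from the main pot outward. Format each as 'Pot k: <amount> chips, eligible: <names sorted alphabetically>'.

Contributions: A=24, B=41, D=41
Folded: C
Pot levels (distinct totals of non-folded players): 24, 41
Layer 1-24: 24 each from A, B, D = 24*3 = 72 chips; eligible A, B, D
Layer 25-41: 17 each from B, D = 17*2 = 34 chips; eligible B, D

Pot 1: 72 chips, eligible: A, B, D
Pot 2: 34 chips, eligible: B, D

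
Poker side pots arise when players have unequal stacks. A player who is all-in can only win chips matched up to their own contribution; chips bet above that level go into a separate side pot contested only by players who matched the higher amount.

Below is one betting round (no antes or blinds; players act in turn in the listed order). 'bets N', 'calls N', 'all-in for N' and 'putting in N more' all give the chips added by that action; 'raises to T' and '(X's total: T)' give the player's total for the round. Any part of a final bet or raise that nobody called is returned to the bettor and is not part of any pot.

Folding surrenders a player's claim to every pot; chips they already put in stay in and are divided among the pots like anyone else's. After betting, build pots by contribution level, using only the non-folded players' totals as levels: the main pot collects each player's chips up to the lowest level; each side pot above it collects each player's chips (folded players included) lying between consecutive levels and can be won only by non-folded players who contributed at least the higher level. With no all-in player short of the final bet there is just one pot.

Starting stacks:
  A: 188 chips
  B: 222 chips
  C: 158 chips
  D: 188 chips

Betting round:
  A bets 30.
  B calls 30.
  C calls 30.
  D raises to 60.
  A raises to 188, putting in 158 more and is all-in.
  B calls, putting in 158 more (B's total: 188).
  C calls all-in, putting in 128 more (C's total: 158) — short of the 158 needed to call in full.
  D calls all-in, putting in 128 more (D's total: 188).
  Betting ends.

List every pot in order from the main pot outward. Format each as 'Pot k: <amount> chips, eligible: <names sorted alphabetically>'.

Contributions: A=188, B=188, C=158, D=188
Pot levels (distinct totals of non-folded players): 158, 188
Layer 1-158: 158 each from A, B, C, D = 158*4 = 632 chips; eligible A, B, C, D
Layer 159-188: 30 each from A, B, D = 30*3 = 90 chips; eligible A, B, D

Pot 1: 632 chips, eligible: A, B, C, D
Pot 2: 90 chips, eligible: A, B, D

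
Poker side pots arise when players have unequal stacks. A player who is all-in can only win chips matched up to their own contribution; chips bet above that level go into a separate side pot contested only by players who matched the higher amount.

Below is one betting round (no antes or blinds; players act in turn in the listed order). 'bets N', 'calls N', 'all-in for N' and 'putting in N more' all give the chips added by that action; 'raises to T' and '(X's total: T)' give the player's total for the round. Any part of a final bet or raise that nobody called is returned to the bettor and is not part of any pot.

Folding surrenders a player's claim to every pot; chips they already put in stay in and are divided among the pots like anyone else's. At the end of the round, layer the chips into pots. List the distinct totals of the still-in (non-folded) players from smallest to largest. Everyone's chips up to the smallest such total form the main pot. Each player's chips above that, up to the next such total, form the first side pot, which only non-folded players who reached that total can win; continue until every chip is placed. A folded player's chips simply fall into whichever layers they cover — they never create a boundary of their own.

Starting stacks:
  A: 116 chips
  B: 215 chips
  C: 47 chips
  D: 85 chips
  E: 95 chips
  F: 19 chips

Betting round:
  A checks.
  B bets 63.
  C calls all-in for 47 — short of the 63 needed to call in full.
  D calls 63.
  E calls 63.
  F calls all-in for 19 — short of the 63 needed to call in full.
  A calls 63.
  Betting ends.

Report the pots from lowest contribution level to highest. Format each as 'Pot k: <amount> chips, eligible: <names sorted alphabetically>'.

Pot 1: 114 chips, eligible: A, B, C, D, E, F
Pot 2: 140 chips, eligible: A, B, C, D, E
Pot 3: 64 chips, eligible: A, B, D, E

Derivation:
Contributions: A=63, B=63, C=47, D=63, E=63, F=19
Pot levels (distinct totals of non-folded players): 19, 47, 63
Layer 1-19: 19 each from A, B, C, D, E, F = 19*6 = 114 chips; eligible A, B, C, D, E, F
Layer 20-47: 28 each from A, B, C, D, E = 28*5 = 140 chips; eligible A, B, C, D, E
Layer 48-63: 16 each from A, B, D, E = 16*4 = 64 chips; eligible A, B, D, E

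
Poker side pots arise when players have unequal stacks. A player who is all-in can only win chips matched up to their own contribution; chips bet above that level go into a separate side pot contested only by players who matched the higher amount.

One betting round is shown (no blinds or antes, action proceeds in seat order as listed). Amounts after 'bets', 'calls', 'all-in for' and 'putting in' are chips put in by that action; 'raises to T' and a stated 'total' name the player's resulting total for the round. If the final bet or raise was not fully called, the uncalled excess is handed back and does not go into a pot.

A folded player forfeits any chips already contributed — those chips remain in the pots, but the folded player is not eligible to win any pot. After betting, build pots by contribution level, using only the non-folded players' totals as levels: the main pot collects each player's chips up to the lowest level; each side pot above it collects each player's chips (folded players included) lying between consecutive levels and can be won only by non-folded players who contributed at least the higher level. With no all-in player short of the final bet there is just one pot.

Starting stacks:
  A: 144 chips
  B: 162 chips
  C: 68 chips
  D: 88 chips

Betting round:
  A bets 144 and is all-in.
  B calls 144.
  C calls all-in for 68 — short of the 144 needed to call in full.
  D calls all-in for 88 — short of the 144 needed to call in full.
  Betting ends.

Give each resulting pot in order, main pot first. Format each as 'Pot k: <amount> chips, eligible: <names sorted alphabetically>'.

Pot 1: 272 chips, eligible: A, B, C, D
Pot 2: 60 chips, eligible: A, B, D
Pot 3: 112 chips, eligible: A, B

Derivation:
Contributions: A=144, B=144, C=68, D=88
Pot levels (distinct totals of non-folded players): 68, 88, 144
Layer 1-68: 68 each from A, B, C, D = 68*4 = 272 chips; eligible A, B, C, D
Layer 69-88: 20 each from A, B, D = 20*3 = 60 chips; eligible A, B, D
Layer 89-144: 56 each from A, B = 56*2 = 112 chips; eligible A, B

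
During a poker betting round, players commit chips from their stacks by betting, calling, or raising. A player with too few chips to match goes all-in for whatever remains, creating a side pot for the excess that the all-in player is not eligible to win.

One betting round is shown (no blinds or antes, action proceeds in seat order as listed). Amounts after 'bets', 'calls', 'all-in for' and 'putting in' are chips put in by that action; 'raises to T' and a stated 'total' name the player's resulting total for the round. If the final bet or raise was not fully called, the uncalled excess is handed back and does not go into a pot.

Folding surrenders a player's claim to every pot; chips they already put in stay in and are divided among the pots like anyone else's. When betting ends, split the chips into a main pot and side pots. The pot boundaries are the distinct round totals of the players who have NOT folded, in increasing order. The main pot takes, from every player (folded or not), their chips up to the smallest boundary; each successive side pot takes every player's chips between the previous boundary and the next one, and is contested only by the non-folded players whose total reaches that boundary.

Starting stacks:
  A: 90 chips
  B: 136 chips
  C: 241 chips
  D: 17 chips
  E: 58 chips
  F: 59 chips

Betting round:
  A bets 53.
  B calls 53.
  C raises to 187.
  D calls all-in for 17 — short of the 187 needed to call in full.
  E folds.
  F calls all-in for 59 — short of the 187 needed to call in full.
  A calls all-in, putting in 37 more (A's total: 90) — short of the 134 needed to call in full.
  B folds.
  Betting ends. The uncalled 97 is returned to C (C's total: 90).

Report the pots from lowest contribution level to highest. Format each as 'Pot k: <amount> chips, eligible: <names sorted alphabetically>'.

Contributions (after 97 returned to C): A=90, B=53, C=90, D=17, F=59
Folded: B, E
Pot levels (distinct totals of non-folded players): 17, 59, 90
Layer 1-17: 17 each from A, B, C, D, F = 17*5 = 85 chips; eligible A, C, D, F
Layer 18-59: A 42 + B 36 + C 42 + F 42 = 162 chips; eligible A, C, F
Layer 60-90: 31 each from A, C = 31*2 = 62 chips; eligible A, C

Pot 1: 85 chips, eligible: A, C, D, F
Pot 2: 162 chips, eligible: A, C, F
Pot 3: 62 chips, eligible: A, C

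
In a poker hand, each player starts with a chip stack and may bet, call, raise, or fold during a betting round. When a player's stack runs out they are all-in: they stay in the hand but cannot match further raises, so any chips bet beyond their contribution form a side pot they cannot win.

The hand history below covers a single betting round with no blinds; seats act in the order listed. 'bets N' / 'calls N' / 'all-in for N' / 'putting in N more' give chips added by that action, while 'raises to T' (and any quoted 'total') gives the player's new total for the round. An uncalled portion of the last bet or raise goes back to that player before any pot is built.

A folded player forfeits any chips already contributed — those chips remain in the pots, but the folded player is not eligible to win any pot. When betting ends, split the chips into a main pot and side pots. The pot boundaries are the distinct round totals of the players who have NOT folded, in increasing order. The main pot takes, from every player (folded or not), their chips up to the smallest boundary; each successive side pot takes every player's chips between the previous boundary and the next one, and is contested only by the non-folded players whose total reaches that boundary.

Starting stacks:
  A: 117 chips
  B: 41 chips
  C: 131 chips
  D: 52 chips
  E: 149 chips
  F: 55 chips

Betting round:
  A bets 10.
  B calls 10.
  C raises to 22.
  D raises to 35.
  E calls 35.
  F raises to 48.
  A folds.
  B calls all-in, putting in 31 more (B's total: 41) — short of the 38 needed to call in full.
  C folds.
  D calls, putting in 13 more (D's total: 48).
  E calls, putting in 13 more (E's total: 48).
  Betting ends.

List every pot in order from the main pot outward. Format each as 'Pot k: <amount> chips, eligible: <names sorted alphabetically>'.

Pot 1: 196 chips, eligible: B, D, E, F
Pot 2: 21 chips, eligible: D, E, F

Derivation:
Contributions: A=10, B=41, C=22, D=48, E=48, F=48
Folded: A, C
Pot levels (distinct totals of non-folded players): 41, 48
Layer 1-41: A 10 + B 41 + C 22 + D 41 + E 41 + F 41 = 196 chips; eligible B, D, E, F
Layer 42-48: 7 each from D, E, F = 7*3 = 21 chips; eligible D, E, F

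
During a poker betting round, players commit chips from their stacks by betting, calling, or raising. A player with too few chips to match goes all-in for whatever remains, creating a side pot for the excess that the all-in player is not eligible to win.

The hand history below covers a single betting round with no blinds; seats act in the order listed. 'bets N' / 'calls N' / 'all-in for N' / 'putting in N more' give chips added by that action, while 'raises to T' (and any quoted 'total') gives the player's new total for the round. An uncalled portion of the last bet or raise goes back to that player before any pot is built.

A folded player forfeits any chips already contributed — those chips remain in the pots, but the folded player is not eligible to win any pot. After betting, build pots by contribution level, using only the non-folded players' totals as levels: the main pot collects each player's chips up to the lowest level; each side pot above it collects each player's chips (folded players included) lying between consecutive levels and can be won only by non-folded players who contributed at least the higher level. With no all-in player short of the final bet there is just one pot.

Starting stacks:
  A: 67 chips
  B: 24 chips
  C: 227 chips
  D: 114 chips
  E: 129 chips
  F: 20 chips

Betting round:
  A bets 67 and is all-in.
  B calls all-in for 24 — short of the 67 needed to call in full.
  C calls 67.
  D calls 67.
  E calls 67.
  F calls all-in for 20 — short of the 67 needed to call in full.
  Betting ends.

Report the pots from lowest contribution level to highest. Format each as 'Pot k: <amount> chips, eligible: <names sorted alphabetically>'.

Contributions: A=67, B=24, C=67, D=67, E=67, F=20
Pot levels (distinct totals of non-folded players): 20, 24, 67
Layer 1-20: 20 each from A, B, C, D, E, F = 20*6 = 120 chips; eligible A, B, C, D, E, F
Layer 21-24: 4 each from A, B, C, D, E = 4*5 = 20 chips; eligible A, B, C, D, E
Layer 25-67: 43 each from A, C, D, E = 43*4 = 172 chips; eligible A, C, D, E

Pot 1: 120 chips, eligible: A, B, C, D, E, F
Pot 2: 20 chips, eligible: A, B, C, D, E
Pot 3: 172 chips, eligible: A, C, D, E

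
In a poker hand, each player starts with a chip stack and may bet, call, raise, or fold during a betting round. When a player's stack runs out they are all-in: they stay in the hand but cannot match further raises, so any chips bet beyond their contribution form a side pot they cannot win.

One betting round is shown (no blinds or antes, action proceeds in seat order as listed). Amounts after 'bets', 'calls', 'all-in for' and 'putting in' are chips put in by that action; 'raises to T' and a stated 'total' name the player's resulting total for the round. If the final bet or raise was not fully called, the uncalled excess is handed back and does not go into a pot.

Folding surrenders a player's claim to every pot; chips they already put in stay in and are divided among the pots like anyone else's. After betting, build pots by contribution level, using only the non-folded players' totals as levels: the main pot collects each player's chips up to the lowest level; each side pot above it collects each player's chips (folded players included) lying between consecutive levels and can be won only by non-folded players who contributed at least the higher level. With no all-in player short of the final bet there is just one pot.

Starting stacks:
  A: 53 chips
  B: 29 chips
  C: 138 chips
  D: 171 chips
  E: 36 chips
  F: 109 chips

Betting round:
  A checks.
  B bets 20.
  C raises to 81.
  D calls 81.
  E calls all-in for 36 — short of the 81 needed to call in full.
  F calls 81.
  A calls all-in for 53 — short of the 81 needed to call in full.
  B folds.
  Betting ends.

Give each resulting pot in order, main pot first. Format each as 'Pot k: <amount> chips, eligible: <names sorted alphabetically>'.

Pot 1: 200 chips, eligible: A, C, D, E, F
Pot 2: 68 chips, eligible: A, C, D, F
Pot 3: 84 chips, eligible: C, D, F

Derivation:
Contributions: A=53, B=20, C=81, D=81, E=36, F=81
Folded: B
Pot levels (distinct totals of non-folded players): 36, 53, 81
Layer 1-36: A 36 + B 20 + C 36 + D 36 + E 36 + F 36 = 200 chips; eligible A, C, D, E, F
Layer 37-53: 17 each from A, C, D, F = 17*4 = 68 chips; eligible A, C, D, F
Layer 54-81: 28 each from C, D, F = 28*3 = 84 chips; eligible C, D, F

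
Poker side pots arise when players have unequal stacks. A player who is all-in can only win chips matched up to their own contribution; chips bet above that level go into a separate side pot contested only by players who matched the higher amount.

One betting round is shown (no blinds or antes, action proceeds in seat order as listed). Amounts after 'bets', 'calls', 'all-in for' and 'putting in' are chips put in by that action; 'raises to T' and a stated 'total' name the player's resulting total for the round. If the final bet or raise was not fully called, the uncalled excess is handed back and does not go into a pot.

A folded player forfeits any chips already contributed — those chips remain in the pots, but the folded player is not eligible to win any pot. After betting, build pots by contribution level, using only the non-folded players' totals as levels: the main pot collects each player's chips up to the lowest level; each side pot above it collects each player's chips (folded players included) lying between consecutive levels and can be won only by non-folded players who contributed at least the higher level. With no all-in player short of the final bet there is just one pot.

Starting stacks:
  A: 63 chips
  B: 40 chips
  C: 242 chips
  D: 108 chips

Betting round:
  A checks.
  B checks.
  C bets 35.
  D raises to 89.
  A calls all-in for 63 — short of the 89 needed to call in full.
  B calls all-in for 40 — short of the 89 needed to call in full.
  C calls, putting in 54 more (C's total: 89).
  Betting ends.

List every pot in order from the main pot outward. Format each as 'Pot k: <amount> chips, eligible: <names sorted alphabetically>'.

Pot 1: 160 chips, eligible: A, B, C, D
Pot 2: 69 chips, eligible: A, C, D
Pot 3: 52 chips, eligible: C, D

Derivation:
Contributions: A=63, B=40, C=89, D=89
Pot levels (distinct totals of non-folded players): 40, 63, 89
Layer 1-40: 40 each from A, B, C, D = 40*4 = 160 chips; eligible A, B, C, D
Layer 41-63: 23 each from A, C, D = 23*3 = 69 chips; eligible A, C, D
Layer 64-89: 26 each from C, D = 26*2 = 52 chips; eligible C, D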